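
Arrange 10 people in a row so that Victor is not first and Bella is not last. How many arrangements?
By inclusion-exclusion: 10! - 2×(10-1)! + (10-2)! = 3628800 - 725760 + 40320 = 2943360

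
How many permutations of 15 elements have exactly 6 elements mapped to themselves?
Choose the 6 fixed points C(15,6) = 5005, derange the rest: !9 = Σ_{j=0}^{9} (-1)^j·9!/j! = 362880 - 362880 + 181440 - 60480 + 15120 - 3024 + 504 - 72 + 9 - 1 = 133496. Product = 5005 × 133496 = 668147480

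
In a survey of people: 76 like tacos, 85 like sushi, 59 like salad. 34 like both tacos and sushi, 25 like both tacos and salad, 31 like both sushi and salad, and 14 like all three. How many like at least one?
|A∪B∪C| = 76+85+59-34-25-31+14 = 144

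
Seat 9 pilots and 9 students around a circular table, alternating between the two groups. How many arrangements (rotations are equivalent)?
Fix one of the pilots: (9-1)! ways for the remaining pilots, × 9! ways for the students = 40320 × 362880 = 14631321600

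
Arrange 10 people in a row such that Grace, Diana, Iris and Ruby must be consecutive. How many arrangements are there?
Treat the 4 as one block: (10-4+1)! × 4! = 5040 × 24 = 120960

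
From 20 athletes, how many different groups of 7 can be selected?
C(20,7) = 20!/(7!×13!) = 77520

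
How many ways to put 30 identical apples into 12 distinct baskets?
C(30+12-1, 12-1) = C(41, 11) = 3159461968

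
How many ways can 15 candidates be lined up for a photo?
15! = 1307674368000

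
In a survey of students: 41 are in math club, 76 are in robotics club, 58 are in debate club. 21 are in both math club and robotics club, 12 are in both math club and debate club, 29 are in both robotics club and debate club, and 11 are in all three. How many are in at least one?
|A∪B∪C| = 41+76+58-21-12-29+11 = 124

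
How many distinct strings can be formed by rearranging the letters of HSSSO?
5! / (1! × 1! × 3!) = 20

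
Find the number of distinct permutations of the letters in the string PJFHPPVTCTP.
11! / (1! × 1! × 4! × 1! × 1! × 2! × 1!) = 831600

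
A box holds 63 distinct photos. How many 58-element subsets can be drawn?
C(63,58) = 63!/(58!×5!) = 7028847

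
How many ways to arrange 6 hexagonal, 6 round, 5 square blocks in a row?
17! / (6! × 6! × 5!) = 5717712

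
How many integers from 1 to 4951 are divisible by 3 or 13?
⌊4951/3⌋ + ⌊4951/13⌋ - ⌊4951/39⌋ = 1650 + 380 - 126 = 1904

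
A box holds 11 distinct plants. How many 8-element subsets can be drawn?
C(11,8) = 11!/(8!×3!) = 165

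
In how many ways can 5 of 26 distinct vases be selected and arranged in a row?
P(26,5) = 26!/(26-5)! = 7893600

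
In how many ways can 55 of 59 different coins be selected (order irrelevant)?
C(59,55) = 59!/(55!×4!) = 455126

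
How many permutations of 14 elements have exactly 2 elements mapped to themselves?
Choose the 2 fixed points C(14,2) = 91, derange the rest: !12 = Σ_{j=0}^{12} (-1)^j·12!/j! = 479001600 - 479001600 + 239500800 - 79833600 + 19958400 - 3991680 + 665280 - 95040 + 11880 - 1320 + 132 - 12 + 1 = 176214841. Product = 91 × 176214841 = 16035550531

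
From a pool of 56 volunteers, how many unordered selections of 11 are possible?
C(56,11) = 56!/(11!×45!) = 148902215280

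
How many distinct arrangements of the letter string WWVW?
4! / (3! × 1!) = 4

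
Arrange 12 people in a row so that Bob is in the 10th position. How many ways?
Fix one position: (12-1)! = 39916800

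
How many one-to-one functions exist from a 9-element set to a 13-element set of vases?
P(13,9) = 13!/(13-9)! = 259459200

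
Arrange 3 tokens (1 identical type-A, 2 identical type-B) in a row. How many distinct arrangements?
3! / (1! × 2!) = 3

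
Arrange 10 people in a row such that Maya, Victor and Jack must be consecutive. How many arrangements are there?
Treat the 3 as one block: (10-3+1)! × 3! = 40320 × 6 = 241920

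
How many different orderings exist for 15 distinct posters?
15! = 1307674368000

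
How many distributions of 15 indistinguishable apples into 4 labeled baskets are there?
C(15+4-1, 4-1) = C(18, 3) = 816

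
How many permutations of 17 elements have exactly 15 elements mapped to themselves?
Choose the 15 fixed points C(17,15) = 136, derange the rest: !2 = Σ_{j=0}^{2} (-1)^j·2!/j! = 2 - 2 + 1 = 1. Product = 136 × 1 = 136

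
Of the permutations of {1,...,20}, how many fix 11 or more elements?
Exactly j fixed points: C(20,j)·!(20-j); sum over j ≥ 11 (derangement numbers via !m = (m-1)·(!(m-1) + !(m-2)): !0..!9 = 1, 0, 1, 2, 9, 44, 265, 1854, 14833, 133496). Σ_{j=11}^{20} C(20,j)·!(20-j) = C(20,11)·!9 + C(20,12)·!8 + C(20,13)·!7 + C(20,14)·!6 + C(20,15)·!5 + C(20,16)·!4 + C(20,17)·!3 + C(20,18)·!2 + C(20,19)·!1 + C(20,20)·!0 = 167960·133496 + 125970·14833 + 77520·1854 + 38760·265 + 15504·44 + 4845·9 + 1140·2 + 190·1 + 20·0 + 1·1 = 24445222902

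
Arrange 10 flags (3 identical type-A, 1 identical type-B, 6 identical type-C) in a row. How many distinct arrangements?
10! / (3! × 1! × 6!) = 840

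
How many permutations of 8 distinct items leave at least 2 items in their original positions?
Exactly j fixed points: C(8,j)·!(8-j); sum over j ≥ 2 (derangement numbers via !m = (m-1)·(!(m-1) + !(m-2)): !0..!6 = 1, 0, 1, 2, 9, 44, 265). Σ_{j=2}^{8} C(8,j)·!(8-j) = C(8,2)·!6 + C(8,3)·!5 + C(8,4)·!4 + C(8,5)·!3 + C(8,6)·!2 + C(8,7)·!1 + C(8,8)·!0 = 28·265 + 56·44 + 70·9 + 56·2 + 28·1 + 8·0 + 1·1 = 10655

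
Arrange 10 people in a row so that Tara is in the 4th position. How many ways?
Fix one position: (10-1)! = 362880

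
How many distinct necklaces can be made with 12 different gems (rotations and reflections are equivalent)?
(12-1)!/2 = 39916800/2 = 19958400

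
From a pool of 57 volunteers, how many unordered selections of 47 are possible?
C(57,47) = 57!/(47!×10!) = 43183019880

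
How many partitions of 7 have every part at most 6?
Let r_j(i) = number of partitions of i into parts ≤ j, for i = 0..7. r_1(i) = 1 for all i; r_j(i) = r_{j-1}(i) + r_j(i-j). Rows j = 2..6: ≤2: 1 1 2 2 3 3 4 4; ≤3: 1 1 2 3 4 5 7 8; ≤4: 1 1 2 3 5 6 9 11; ≤5: 1 1 2 3 5 7 10 13; ≤6: 1 1 2 3 5 7 11 14. r_6(7) = 14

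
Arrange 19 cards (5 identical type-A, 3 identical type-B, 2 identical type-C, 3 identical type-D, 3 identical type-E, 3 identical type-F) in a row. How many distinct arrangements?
19! / (5! × 3! × 2! × 3! × 3! × 3!) = 391091500800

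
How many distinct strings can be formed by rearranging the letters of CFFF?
4! / (1! × 3!) = 4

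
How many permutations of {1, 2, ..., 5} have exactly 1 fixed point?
Choose the 1 fixed point C(5,1) = 5, derange the rest: !4 = Σ_{j=0}^{4} (-1)^j·4!/j! = 24 - 24 + 12 - 4 + 1 = 9. Product = 5 × 9 = 45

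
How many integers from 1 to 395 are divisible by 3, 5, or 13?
⌊395/3⌋+⌊395/5⌋+⌊395/13⌋ - ⌊395/15⌋-⌊395/39⌋-⌊395/65⌋ + ⌊395/195⌋ = 131+79+30 - 26-10-6 + 2 = 200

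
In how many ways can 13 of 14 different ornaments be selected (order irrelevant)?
C(14,13) = 14!/(13!×1!) = 14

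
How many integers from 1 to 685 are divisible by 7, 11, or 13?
⌊685/7⌋+⌊685/11⌋+⌊685/13⌋ - ⌊685/77⌋-⌊685/91⌋-⌊685/143⌋ + ⌊685/1001⌋ = 97+62+52 - 8-7-4 + 0 = 192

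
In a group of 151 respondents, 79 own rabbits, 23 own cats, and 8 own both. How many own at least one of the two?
|A∪B| = |A| + |B| - |A∩B| = 79 + 23 - 8 = 94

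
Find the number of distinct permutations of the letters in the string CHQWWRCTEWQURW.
14! / (2! × 4! × 1! × 2! × 1! × 1! × 2! × 1!) = 454053600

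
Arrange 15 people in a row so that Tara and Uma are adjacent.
Treat as block: (15-1)! × 2! = 87178291200 × 2 = 174356582400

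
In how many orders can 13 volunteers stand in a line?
13! = 6227020800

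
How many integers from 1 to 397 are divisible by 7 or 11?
⌊397/7⌋ + ⌊397/11⌋ - ⌊397/77⌋ = 56 + 36 - 5 = 87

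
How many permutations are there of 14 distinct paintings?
14! = 87178291200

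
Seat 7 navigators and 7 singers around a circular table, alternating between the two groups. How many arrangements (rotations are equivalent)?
Fix one of the navigators: (7-1)! ways for the remaining navigators, × 7! ways for the singers = 720 × 5040 = 3628800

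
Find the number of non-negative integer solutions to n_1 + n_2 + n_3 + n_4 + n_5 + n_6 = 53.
C(53+6-1, 6-1) = C(58, 5) = 4582116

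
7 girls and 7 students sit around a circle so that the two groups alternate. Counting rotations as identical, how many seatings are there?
Fix one of the girls: (7-1)! ways for the remaining girls, × 7! ways for the students = 720 × 5040 = 3628800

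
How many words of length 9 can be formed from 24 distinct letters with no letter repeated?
P(24,9) = 24!/(24-9)! = 474467051520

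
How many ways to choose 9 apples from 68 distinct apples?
C(68,9) = 68!/(9!×59!) = 49280065120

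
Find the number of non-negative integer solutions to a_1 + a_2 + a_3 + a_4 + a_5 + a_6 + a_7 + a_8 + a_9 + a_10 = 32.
C(32+10-1, 10-1) = C(41, 9) = 350343565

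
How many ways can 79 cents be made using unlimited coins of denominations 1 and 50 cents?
Coefficient of x^79 in 1/(1-x^1) · 1/(1-x^50). Use j coins of 50 for j = 0..⌊79/50⌋ = 1, the rest in 1s: 1 + 1 = 2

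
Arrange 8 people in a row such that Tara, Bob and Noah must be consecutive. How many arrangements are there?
Treat the 3 as one block: (8-3+1)! × 3! = 720 × 6 = 4320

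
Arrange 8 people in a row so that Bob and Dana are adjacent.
Treat as block: (8-1)! × 2! = 5040 × 2 = 10080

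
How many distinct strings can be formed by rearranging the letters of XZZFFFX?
7! / (3! × 2! × 2!) = 210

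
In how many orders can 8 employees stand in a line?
8! = 40320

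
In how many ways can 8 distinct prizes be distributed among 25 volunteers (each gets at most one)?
P(25,8) = 25!/(25-8)! = 43609104000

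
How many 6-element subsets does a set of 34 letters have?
C(34,6) = 34!/(6!×28!) = 1344904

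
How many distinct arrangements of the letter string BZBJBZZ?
7! / (3! × 1! × 3!) = 140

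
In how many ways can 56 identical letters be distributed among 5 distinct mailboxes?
C(56+5-1, 5-1) = C(60, 4) = 487635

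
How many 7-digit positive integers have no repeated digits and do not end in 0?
Last digit: 9 nonzero choices. First digit: 8 (nonzero, ≠last). Middle 5: P(8,5) = 6720. Total = 483840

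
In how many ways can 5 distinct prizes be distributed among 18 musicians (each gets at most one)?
P(18,5) = 18!/(18-5)! = 1028160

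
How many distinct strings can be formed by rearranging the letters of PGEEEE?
6! / (1! × 1! × 4!) = 30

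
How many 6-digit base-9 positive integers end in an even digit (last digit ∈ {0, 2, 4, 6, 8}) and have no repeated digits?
Last∈{0,2,4,6,8}. Last=0: 6720. Last nonzero: 4×7×P(7,4) = 23520. Total = 30240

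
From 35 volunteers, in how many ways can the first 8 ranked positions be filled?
P(35,8) = 35!/(35-8)! = 948964262400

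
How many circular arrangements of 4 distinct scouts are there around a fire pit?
Circular: fix one position, arrange the rest. (4-1)! = 6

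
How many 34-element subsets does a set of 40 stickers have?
C(40,34) = 40!/(34!×6!) = 3838380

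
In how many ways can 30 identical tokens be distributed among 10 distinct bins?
C(30+10-1, 10-1) = C(39, 9) = 211915132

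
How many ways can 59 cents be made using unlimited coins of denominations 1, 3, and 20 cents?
Coefficient of x^59 in 1/(1-x^1) · 1/(1-x^3) · 1/(1-x^20). Case on j = number of 20-cent coins (j = 0..2); remainder r = 59 - 20j is made from {1,3} in ⌊r/3⌋+1 ways. r = 59, 39, 19 → 20 + 14 + 7 = 41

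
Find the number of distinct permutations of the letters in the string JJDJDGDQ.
8! / (1! × 3! × 1! × 3!) = 1120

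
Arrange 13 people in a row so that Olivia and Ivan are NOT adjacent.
Total - adjacent = 13! - (13-1)!×2 = 6227020800 - 958003200 = 5269017600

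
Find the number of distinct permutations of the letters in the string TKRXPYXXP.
9! / (1! × 2! × 1! × 1! × 1! × 3!) = 30240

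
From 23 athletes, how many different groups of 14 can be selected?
C(23,14) = 23!/(14!×9!) = 817190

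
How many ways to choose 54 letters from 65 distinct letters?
C(65,54) = 65!/(54!×11!) = 895068996640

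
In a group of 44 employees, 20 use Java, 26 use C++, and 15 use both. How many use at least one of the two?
|A∪B| = |A| + |B| - |A∩B| = 20 + 26 - 15 = 31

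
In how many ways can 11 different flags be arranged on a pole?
11! = 39916800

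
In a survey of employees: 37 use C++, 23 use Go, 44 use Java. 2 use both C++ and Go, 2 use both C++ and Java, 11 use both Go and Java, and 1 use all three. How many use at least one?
|A∪B∪C| = 37+23+44-2-2-11+1 = 90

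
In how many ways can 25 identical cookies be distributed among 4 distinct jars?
C(25+4-1, 4-1) = C(28, 3) = 3276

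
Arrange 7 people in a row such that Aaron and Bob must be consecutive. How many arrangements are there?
Treat the 2 as one block: (7-2+1)! × 2! = 720 × 2 = 1440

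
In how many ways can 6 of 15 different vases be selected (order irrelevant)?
C(15,6) = 15!/(6!×9!) = 5005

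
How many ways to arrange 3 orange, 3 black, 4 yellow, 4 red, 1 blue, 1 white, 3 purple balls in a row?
19! / (3! × 3! × 4! × 4! × 1! × 1! × 3!) = 977728752000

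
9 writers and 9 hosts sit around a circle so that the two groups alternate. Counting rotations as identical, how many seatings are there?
Fix one of the writers: (9-1)! ways for the remaining writers, × 9! ways for the hosts = 40320 × 362880 = 14631321600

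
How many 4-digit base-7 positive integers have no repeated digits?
First digit: 6 choices (nonzero). Then descending: 6 × 6 × 5 × 4 = 720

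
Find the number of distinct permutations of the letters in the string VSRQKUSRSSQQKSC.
15! / (1! × 3! × 5! × 1! × 2! × 2! × 1!) = 454053600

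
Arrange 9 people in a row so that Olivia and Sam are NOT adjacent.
Total - adjacent = 9! - (9-1)!×2 = 362880 - 80640 = 282240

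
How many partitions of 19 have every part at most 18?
Let r_j(i) = number of partitions of i into parts ≤ j, for i = 0..19. r_1(i) = 1 for all i; r_j(i) = r_{j-1}(i) + r_j(i-j). Rows j = 2..18: ≤2: 1 1 2 2 3 3 4 4 5 5 6 6 7 7 8 8 9 9 10 10; ≤3: 1 1 2 3 4 5 7 8 10 12 14 16 19 21 24 27 30 33 37 40; ≤4: 1 1 2 3 5 6 9 11 15 18 23 27 34 39 47 54 64 72 84 94; ≤5: 1 1 2 3 5 7 10 13 18 23 30 37 47 57 70 84 101 119 141 164; ≤6: 1 1 2 3 5 7 11 14 20 26 35 44 58 71 90 110 136 163 199 235; ≤7: 1 1 2 3 5 7 11 15 21 28 38 49 65 82 105 131 164 201 248 300; ≤8: 1 1 2 3 5 7 11 15 22 29 40 52 70 89 116 146 186 230 288 352; ≤9: 1 1 2 3 5 7 11 15 22 30 41 54 73 94 123 157 201 252 318 393; ≤10: 1 1 2 3 5 7 11 15 22 30 42 55 75 97 128 164 212 267 340 423; ≤11: 1 1 2 3 5 7 11 15 22 30 42 56 76 99 131 169 219 278 355 445; ≤12: 1 1 2 3 5 7 11 15 22 30 42 56 77 100 133 172 224 285 366 460; ≤13: 1 1 2 3 5 7 11 15 22 30 42 56 77 101 134 174 227 290 373 471; ≤14: 1 1 2 3 5 7 11 15 22 30 42 56 77 101 135 175 229 293 378 478; ≤15: 1 1 2 3 5 7 11 15 22 30 42 56 77 101 135 176 230 295 381 483; ≤16: 1 1 2 3 5 7 11 15 22 30 42 56 77 101 135 176 231 296 383 486; ≤17: 1 1 2 3 5 7 11 15 22 30 42 56 77 101 135 176 231 297 384 488; ≤18: 1 1 2 3 5 7 11 15 22 30 42 56 77 101 135 176 231 297 385 489. r_18(19) = 489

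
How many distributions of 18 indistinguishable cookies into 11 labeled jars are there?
C(18+11-1, 11-1) = C(28, 10) = 13123110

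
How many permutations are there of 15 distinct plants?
15! = 1307674368000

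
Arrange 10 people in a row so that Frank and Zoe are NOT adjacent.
Total - adjacent = 10! - (10-1)!×2 = 3628800 - 725760 = 2903040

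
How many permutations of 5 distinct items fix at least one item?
Complement of the derangements. !5 = Σ_{j=0}^{5} (-1)^j·5!/j! = 120 - 120 + 60 - 20 + 5 - 1 = 44. 5! - !5 = 120 - 44 = 76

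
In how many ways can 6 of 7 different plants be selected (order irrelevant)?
C(7,6) = 7!/(6!×1!) = 7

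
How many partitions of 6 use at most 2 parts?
By conjugation, equals partitions of 6 into parts ≤ 2. Let r_j(i) = number of partitions of i into parts ≤ j, for i = 0..6. r_1(i) = 1 for all i; r_j(i) = r_{j-1}(i) + r_j(i-j). Rows j = 2..2: ≤2: 1 1 2 2 3 3 4. r_2(6) = 4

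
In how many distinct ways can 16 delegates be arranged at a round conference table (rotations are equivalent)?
Circular: fix one position, arrange the rest. (16-1)! = 1307674368000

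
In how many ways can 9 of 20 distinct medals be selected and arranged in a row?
P(20,9) = 20!/(20-9)! = 60949324800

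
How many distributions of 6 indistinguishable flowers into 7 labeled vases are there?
C(6+7-1, 7-1) = C(12, 6) = 924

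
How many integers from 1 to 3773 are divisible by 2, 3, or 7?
⌊3773/2⌋+⌊3773/3⌋+⌊3773/7⌋ - ⌊3773/6⌋-⌊3773/14⌋-⌊3773/21⌋ + ⌊3773/42⌋ = 1886+1257+539 - 628-269-179 + 89 = 2695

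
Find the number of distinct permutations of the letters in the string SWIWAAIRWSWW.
12! / (5! × 1! × 2! × 2! × 2!) = 498960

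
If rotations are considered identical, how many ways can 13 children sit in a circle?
Circular: fix one position, arrange the rest. (13-1)! = 479001600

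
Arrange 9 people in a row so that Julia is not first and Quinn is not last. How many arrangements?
By inclusion-exclusion: 9! - 2×(9-1)! + (9-2)! = 362880 - 80640 + 5040 = 287280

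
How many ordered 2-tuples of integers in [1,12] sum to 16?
Coefficient of x^16 in (x + x² + ... + x^12)^2. By inclusion-exclusion on dice exceeding 12: Σ_j (-1)^j C(2,j)·C(16-1-12j, 1) = C(2,0)·C(15,1) - C(2,1)·C(3,1) = 1·15 - 2·3 = 9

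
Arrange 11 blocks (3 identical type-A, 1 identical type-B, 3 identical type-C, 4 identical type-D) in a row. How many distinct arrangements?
11! / (3! × 1! × 3! × 4!) = 46200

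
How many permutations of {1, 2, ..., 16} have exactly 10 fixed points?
Choose the 10 fixed points C(16,10) = 8008, derange the rest: !6 = Σ_{j=0}^{6} (-1)^j·6!/j! = 720 - 720 + 360 - 120 + 30 - 6 + 1 = 265. Product = 8008 × 265 = 2122120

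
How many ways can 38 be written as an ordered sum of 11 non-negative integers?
C(38+11-1, 11-1) = C(48, 10) = 6540715896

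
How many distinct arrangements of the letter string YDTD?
4! / (1! × 2! × 1!) = 12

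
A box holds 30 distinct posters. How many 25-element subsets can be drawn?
C(30,25) = 30!/(25!×5!) = 142506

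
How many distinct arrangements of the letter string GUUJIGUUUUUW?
12! / (7! × 1! × 2! × 1! × 1!) = 47520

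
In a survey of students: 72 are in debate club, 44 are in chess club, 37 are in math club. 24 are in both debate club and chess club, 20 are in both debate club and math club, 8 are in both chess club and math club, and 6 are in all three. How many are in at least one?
|A∪B∪C| = 72+44+37-24-20-8+6 = 107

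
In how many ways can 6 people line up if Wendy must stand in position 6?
Fix one position: (6-1)! = 120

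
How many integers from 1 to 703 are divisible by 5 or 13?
⌊703/5⌋ + ⌊703/13⌋ - ⌊703/65⌋ = 140 + 54 - 10 = 184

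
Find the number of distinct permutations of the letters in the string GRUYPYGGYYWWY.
13! / (1! × 3! × 1! × 2! × 5! × 1!) = 4324320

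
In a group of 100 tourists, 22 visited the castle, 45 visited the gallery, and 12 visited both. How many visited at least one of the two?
|A∪B| = |A| + |B| - |A∩B| = 22 + 45 - 12 = 55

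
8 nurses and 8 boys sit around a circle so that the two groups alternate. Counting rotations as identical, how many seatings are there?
Fix one of the nurses: (8-1)! ways for the remaining nurses, × 8! ways for the boys = 5040 × 40320 = 203212800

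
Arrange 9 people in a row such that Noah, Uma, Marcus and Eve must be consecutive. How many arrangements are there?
Treat the 4 as one block: (9-4+1)! × 4! = 720 × 24 = 17280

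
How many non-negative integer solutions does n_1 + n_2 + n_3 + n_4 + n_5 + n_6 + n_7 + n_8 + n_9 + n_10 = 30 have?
C(30+10-1, 10-1) = C(39, 9) = 211915132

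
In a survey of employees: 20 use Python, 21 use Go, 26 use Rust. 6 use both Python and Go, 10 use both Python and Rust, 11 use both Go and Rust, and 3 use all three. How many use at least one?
|A∪B∪C| = 20+21+26-6-10-11+3 = 43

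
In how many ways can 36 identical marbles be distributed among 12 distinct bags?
C(36+12-1, 12-1) = C(47, 11) = 17417133617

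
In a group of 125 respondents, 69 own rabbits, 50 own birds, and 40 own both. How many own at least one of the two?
|A∪B| = |A| + |B| - |A∩B| = 69 + 50 - 40 = 79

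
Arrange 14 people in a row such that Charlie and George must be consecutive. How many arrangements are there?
Treat the 2 as one block: (14-2+1)! × 2! = 6227020800 × 2 = 12454041600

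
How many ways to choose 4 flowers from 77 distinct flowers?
C(77,4) = 77!/(4!×73!) = 1353275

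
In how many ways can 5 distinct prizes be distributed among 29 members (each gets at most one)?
P(29,5) = 29!/(29-5)! = 14250600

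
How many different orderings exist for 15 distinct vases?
15! = 1307674368000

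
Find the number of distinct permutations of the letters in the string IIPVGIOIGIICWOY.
15! / (1! × 1! × 1! × 1! × 2! × 6! × 2! × 1!) = 454053600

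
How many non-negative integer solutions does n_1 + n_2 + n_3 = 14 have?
C(14+3-1, 3-1) = C(16, 2) = 120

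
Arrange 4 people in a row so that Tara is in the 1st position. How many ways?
Fix one position: (4-1)! = 6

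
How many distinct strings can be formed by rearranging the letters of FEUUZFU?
7! / (2! × 3! × 1! × 1!) = 420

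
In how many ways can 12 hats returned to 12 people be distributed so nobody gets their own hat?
!12 = Σ_{j=0}^{12} (-1)^j·12!/j! = 479001600 - 479001600 + 239500800 - 79833600 + 19958400 - 3991680 + 665280 - 95040 + 11880 - 1320 + 132 - 12 + 1 = 176214841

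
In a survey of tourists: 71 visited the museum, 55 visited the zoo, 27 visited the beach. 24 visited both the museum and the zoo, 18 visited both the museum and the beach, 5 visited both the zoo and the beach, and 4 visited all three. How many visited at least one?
|A∪B∪C| = 71+55+27-24-18-5+4 = 110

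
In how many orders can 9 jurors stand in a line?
9! = 362880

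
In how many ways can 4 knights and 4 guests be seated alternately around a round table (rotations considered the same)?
Fix one of the knights: (4-1)! ways for the remaining knights, × 4! ways for the guests = 6 × 24 = 144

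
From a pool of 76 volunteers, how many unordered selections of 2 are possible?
C(76,2) = 76!/(2!×74!) = 2850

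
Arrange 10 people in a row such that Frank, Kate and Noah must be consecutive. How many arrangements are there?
Treat the 3 as one block: (10-3+1)! × 3! = 40320 × 6 = 241920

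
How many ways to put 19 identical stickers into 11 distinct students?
C(19+11-1, 11-1) = C(29, 10) = 20030010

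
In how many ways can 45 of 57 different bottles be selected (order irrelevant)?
C(57,45) = 57!/(45!×12!) = 707285522580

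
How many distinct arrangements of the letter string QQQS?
4! / (1! × 3!) = 4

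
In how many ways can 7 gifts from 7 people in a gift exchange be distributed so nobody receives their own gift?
!7 = Σ_{j=0}^{7} (-1)^j·7!/j! = 5040 - 5040 + 2520 - 840 + 210 - 42 + 7 - 1 = 1854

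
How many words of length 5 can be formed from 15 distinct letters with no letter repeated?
P(15,5) = 15!/(15-5)! = 360360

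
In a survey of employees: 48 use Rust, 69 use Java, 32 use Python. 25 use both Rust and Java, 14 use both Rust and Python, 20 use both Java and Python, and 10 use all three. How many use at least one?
|A∪B∪C| = 48+69+32-25-14-20+10 = 100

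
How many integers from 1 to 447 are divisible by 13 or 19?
⌊447/13⌋ + ⌊447/19⌋ - ⌊447/247⌋ = 34 + 23 - 1 = 56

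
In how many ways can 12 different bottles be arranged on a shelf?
12! = 479001600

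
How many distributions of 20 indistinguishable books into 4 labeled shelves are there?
C(20+4-1, 4-1) = C(23, 3) = 1771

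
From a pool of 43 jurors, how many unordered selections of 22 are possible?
C(43,22) = 43!/(22!×21!) = 1052049481860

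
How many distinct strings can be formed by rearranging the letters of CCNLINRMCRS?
11! / (2! × 1! × 1! × 1! × 3! × 1! × 2!) = 1663200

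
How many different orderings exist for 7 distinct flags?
7! = 5040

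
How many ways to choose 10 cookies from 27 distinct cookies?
C(27,10) = 27!/(10!×17!) = 8436285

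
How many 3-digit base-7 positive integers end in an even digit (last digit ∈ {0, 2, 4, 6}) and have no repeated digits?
Last∈{0,2,4,6}. Last=0: 30. Last nonzero: 3×5×P(5,1) = 75. Total = 105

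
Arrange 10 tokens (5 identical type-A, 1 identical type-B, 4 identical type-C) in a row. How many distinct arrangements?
10! / (5! × 1! × 4!) = 1260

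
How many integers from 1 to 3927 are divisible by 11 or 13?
⌊3927/11⌋ + ⌊3927/13⌋ - ⌊3927/143⌋ = 357 + 302 - 27 = 632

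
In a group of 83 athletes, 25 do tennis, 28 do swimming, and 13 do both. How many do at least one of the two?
|A∪B| = |A| + |B| - |A∩B| = 25 + 28 - 13 = 40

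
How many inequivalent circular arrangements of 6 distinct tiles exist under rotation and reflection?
(6-1)!/2 = 120/2 = 60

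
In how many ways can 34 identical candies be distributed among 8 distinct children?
C(34+8-1, 8-1) = C(41, 7) = 22481940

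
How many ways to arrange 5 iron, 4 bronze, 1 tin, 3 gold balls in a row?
13! / (5! × 4! × 1! × 3!) = 360360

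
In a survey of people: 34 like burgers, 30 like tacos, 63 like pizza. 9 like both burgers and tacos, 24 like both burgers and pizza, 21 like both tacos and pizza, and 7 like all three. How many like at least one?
|A∪B∪C| = 34+30+63-9-24-21+7 = 80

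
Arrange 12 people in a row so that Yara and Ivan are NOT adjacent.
Total - adjacent = 12! - (12-1)!×2 = 479001600 - 79833600 = 399168000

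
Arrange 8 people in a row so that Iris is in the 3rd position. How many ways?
Fix one position: (8-1)! = 5040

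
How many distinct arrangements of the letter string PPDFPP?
6! / (4! × 1! × 1!) = 30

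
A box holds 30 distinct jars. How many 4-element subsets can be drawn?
C(30,4) = 30!/(4!×26!) = 27405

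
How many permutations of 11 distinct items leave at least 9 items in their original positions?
Exactly j fixed points: C(11,j)·!(11-j); sum over j ≥ 9 (derangement numbers via !m = (m-1)·(!(m-1) + !(m-2)): !0..!2 = 1, 0, 1). Σ_{j=9}^{11} C(11,j)·!(11-j) = C(11,9)·!2 + C(11,10)·!1 + C(11,11)·!0 = 55·1 + 11·0 + 1·1 = 56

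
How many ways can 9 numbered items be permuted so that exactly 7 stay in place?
Choose the 7 fixed points C(9,7) = 36, derange the rest: !2 = Σ_{j=0}^{2} (-1)^j·2!/j! = 2 - 2 + 1 = 1. Product = 36 × 1 = 36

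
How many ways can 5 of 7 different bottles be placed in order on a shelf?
P(7,5) = 7!/(7-5)! = 2520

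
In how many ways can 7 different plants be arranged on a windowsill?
7! = 5040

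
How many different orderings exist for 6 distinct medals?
6! = 720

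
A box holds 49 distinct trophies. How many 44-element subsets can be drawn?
C(49,44) = 49!/(44!×5!) = 1906884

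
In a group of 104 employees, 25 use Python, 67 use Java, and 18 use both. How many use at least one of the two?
|A∪B| = |A| + |B| - |A∩B| = 25 + 67 - 18 = 74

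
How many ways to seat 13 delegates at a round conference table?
Circular: fix one position, arrange the rest. (13-1)! = 479001600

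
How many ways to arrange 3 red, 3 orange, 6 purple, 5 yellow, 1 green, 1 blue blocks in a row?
19! / (3! × 3! × 6! × 5! × 1! × 1!) = 39109150080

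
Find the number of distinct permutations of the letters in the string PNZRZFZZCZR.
11! / (1! × 1! × 2! × 1! × 1! × 5!) = 166320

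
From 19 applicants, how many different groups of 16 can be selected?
C(19,16) = 19!/(16!×3!) = 969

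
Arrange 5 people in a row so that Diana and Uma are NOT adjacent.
Total - adjacent = 5! - (5-1)!×2 = 120 - 48 = 72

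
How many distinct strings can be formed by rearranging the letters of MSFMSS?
6! / (3! × 2! × 1!) = 60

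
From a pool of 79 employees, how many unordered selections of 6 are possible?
C(79,6) = 79!/(6!×73!) = 277962685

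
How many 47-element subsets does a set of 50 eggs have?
C(50,47) = 50!/(47!×3!) = 19600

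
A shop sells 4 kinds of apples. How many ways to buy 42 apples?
C(42+4-1, 4-1) = C(45, 3) = 14190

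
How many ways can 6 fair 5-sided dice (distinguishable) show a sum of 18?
Coefficient of x^18 in (x + x² + ... + x^5)^6. By inclusion-exclusion on dice exceeding 5: Σ_j (-1)^j C(6,j)·C(18-1-5j, 5) = C(6,0)·C(17,5) - C(6,1)·C(12,5) + C(6,2)·C(7,5) = 1·6188 - 6·792 + 15·21 = 1751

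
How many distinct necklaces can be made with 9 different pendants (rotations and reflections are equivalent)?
(9-1)!/2 = 40320/2 = 20160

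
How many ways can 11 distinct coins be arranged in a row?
11! = 39916800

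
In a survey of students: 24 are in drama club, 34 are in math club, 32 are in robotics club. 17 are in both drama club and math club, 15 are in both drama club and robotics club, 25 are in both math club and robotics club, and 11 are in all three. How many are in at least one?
|A∪B∪C| = 24+34+32-17-15-25+11 = 44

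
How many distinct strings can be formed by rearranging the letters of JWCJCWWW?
8! / (2! × 2! × 4!) = 420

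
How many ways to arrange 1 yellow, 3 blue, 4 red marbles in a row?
8! / (1! × 3! × 4!) = 280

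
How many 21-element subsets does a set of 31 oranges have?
C(31,21) = 31!/(21!×10!) = 44352165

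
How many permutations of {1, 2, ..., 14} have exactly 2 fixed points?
Choose the 2 fixed points C(14,2) = 91, derange the rest: !12 = Σ_{j=0}^{12} (-1)^j·12!/j! = 479001600 - 479001600 + 239500800 - 79833600 + 19958400 - 3991680 + 665280 - 95040 + 11880 - 1320 + 132 - 12 + 1 = 176214841. Product = 91 × 176214841 = 16035550531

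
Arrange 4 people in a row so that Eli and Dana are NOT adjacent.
Total - adjacent = 4! - (4-1)!×2 = 24 - 12 = 12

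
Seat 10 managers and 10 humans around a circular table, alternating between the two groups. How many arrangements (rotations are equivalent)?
Fix one of the managers: (10-1)! ways for the remaining managers, × 10! ways for the humans = 362880 × 3628800 = 1316818944000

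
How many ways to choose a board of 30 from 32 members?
C(32,30) = 32!/(30!×2!) = 496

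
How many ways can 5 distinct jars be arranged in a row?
5! = 120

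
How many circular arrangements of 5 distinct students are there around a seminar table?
Circular: fix one position, arrange the rest. (5-1)! = 24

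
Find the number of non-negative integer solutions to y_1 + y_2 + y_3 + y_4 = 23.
C(23+4-1, 4-1) = C(26, 3) = 2600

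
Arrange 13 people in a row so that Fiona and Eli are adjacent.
Treat as block: (13-1)! × 2! = 479001600 × 2 = 958003200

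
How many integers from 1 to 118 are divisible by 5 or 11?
⌊118/5⌋ + ⌊118/11⌋ - ⌊118/55⌋ = 23 + 10 - 2 = 31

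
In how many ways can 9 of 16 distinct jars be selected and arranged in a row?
P(16,9) = 16!/(16-9)! = 4151347200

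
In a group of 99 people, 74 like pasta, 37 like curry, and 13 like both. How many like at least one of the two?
|A∪B| = |A| + |B| - |A∩B| = 74 + 37 - 13 = 98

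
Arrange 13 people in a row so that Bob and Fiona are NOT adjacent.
Total - adjacent = 13! - (13-1)!×2 = 6227020800 - 958003200 = 5269017600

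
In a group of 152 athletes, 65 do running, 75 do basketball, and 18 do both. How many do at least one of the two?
|A∪B| = |A| + |B| - |A∩B| = 65 + 75 - 18 = 122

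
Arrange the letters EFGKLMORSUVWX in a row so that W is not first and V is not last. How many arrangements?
By inclusion-exclusion: 13! - 2×(13-1)! + (13-2)! = 6227020800 - 958003200 + 39916800 = 5308934400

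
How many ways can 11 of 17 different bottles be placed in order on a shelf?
P(17,11) = 17!/(17-11)! = 494010316800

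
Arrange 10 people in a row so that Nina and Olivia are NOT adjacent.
Total - adjacent = 10! - (10-1)!×2 = 3628800 - 725760 = 2903040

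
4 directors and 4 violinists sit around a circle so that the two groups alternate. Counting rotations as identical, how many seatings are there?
Fix one of the directors: (4-1)! ways for the remaining directors, × 4! ways for the violinists = 6 × 24 = 144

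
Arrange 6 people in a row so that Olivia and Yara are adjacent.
Treat as block: (6-1)! × 2! = 120 × 2 = 240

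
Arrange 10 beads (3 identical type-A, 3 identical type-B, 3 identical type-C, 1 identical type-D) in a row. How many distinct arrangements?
10! / (3! × 3! × 3! × 1!) = 16800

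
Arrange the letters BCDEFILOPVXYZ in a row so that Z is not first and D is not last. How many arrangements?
By inclusion-exclusion: 13! - 2×(13-1)! + (13-2)! = 6227020800 - 958003200 + 39916800 = 5308934400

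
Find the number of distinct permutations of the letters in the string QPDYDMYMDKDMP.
13! / (4! × 1! × 2! × 2! × 1! × 3!) = 10810800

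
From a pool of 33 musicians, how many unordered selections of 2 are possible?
C(33,2) = 33!/(2!×31!) = 528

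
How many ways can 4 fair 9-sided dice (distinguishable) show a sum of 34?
Coefficient of x^34 in (x + x² + ... + x^9)^4. By inclusion-exclusion on dice exceeding 9: Σ_j (-1)^j C(4,j)·C(34-1-9j, 3) = C(4,0)·C(33,3) - C(4,1)·C(24,3) + C(4,2)·C(15,3) - C(4,3)·C(6,3) = 1·5456 - 4·2024 + 6·455 - 4·20 = 10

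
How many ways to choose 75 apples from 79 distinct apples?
C(79,75) = 79!/(75!×4!) = 1502501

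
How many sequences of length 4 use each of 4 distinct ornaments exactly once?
4! = 24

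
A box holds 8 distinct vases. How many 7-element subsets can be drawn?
C(8,7) = 8!/(7!×1!) = 8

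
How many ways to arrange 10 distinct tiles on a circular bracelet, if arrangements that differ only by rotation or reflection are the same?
(10-1)!/2 = 362880/2 = 181440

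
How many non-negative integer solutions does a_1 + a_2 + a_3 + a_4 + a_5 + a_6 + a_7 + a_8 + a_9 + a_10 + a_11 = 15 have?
C(15+11-1, 11-1) = C(25, 10) = 3268760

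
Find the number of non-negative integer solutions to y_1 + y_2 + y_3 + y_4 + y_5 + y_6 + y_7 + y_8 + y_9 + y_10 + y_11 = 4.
C(4+11-1, 11-1) = C(14, 10) = 1001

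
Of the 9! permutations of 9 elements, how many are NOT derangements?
Complement of the derangements. !9 = Σ_{j=0}^{9} (-1)^j·9!/j! = 362880 - 362880 + 181440 - 60480 + 15120 - 3024 + 504 - 72 + 9 - 1 = 133496. 9! - !9 = 362880 - 133496 = 229384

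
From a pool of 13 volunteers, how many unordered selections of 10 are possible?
C(13,10) = 13!/(10!×3!) = 286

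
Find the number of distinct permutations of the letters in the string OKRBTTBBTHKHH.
13! / (3! × 2! × 1! × 3! × 3! × 1!) = 14414400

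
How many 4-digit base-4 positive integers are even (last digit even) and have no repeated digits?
Last∈{0,2}. Last=0: 6. Last nonzero: 1×2×P(2,2) = 4. Total = 10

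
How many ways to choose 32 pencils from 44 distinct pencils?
C(44,32) = 44!/(32!×12!) = 21090682613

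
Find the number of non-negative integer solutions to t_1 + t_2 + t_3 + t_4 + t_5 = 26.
C(26+5-1, 5-1) = C(30, 4) = 27405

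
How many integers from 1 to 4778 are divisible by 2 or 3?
⌊4778/2⌋ + ⌊4778/3⌋ - ⌊4778/6⌋ = 2389 + 1592 - 796 = 3185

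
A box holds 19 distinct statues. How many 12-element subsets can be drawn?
C(19,12) = 19!/(12!×7!) = 50388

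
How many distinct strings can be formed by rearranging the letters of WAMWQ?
5! / (2! × 1! × 1! × 1!) = 60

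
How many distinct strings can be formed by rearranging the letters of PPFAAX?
6! / (2! × 1! × 1! × 2!) = 180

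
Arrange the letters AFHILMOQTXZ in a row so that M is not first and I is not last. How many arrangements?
By inclusion-exclusion: 11! - 2×(11-1)! + (11-2)! = 39916800 - 7257600 + 362880 = 33022080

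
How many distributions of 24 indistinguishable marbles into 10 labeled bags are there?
C(24+10-1, 10-1) = C(33, 9) = 38567100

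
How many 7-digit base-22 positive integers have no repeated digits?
First digit: 21 choices (nonzero). Then descending: 21 × 21 × 20 × 19 × 18 × 17 × 16 = 820471680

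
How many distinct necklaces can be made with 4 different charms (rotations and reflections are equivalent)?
(4-1)!/2 = 6/2 = 3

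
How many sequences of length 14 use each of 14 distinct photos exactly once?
14! = 87178291200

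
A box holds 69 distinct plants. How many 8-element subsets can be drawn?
C(69,8) = 69!/(8!×61!) = 8361453672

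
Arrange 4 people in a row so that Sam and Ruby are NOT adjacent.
Total - adjacent = 4! - (4-1)!×2 = 24 - 12 = 12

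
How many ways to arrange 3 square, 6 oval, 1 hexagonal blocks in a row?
10! / (3! × 6! × 1!) = 840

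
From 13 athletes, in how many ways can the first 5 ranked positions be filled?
P(13,5) = 13!/(13-5)! = 154440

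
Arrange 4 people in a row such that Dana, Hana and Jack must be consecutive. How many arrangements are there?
Treat the 3 as one block: (4-3+1)! × 3! = 2 × 6 = 12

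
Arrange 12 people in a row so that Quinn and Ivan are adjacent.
Treat as block: (12-1)! × 2! = 39916800 × 2 = 79833600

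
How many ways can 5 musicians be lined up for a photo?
5! = 120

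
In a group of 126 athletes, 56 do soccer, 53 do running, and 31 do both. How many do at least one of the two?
|A∪B| = |A| + |B| - |A∩B| = 56 + 53 - 31 = 78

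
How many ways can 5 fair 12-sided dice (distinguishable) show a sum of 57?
Coefficient of x^57 in (x + x² + ... + x^12)^5. By inclusion-exclusion on dice exceeding 12: Σ_j (-1)^j C(5,j)·C(57-1-12j, 4) = C(5,0)·C(56,4) - C(5,1)·C(44,4) + C(5,2)·C(32,4) - C(5,3)·C(20,4) + C(5,4)·C(8,4) = 1·367290 - 5·135751 + 10·35960 - 10·4845 + 5·70 = 35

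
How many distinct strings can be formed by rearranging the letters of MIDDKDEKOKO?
11! / (3! × 3! × 2! × 1! × 1! × 1!) = 554400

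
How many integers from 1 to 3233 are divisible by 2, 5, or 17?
⌊3233/2⌋+⌊3233/5⌋+⌊3233/17⌋ - ⌊3233/10⌋-⌊3233/34⌋-⌊3233/85⌋ + ⌊3233/170⌋ = 1616+646+190 - 323-95-38 + 19 = 2015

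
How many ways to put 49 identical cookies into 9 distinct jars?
C(49+9-1, 9-1) = C(57, 8) = 1652411475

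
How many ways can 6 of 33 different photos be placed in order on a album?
P(33,6) = 33!/(33-6)! = 797448960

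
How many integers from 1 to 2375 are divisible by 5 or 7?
⌊2375/5⌋ + ⌊2375/7⌋ - ⌊2375/35⌋ = 475 + 339 - 67 = 747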